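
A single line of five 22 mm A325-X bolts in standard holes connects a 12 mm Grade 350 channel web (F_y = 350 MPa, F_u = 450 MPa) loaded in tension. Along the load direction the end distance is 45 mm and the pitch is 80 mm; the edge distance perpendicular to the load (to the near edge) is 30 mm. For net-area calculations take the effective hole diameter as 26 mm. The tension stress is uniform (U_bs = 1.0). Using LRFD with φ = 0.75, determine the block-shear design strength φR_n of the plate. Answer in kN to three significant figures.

Shear plane L_v = 45 + 4·80 = 365 mm; A_gv = 365 × 12 = 4380 mm².
A_nv = (365 − 4.5·26) × 12 = 2976 mm².
A_nt = (30 − 0.5·26) × 12 = 204 mm².
0.6 F_u A_nv = 803.5 kN; 0.6 F_y A_gv = 919.8 kN → shear rupture governs the shear term.
R_n = 803.5 + 1.0 × 450 × 204 / 1000 = 895.3 kN.
Design strength φR_n = 0.75 × 895.3 = 671 kN.

671 kN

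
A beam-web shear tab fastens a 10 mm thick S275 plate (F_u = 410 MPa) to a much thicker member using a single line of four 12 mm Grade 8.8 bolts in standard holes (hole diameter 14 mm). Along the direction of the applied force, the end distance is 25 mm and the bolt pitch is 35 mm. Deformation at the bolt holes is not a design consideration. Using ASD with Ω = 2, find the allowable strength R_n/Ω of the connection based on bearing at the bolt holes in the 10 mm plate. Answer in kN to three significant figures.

Per bolt r_n = 1.5 l_c t F_u ≤ 3.0 d t F_u; upper limit = 3.0 × 12 × 10 × 410 / 1000 = 147.6 kN.
Edge bolt: l_c = 25 − 14/2 = 18 mm → 1.5 × 18 × 10 × 410 / 1000 = 110.7 → r_n = 110.7 kN.
Interior bolts: l_c = 35 − 14 = 21 mm → 1.5 × 21 × 10 × 410 / 1000 = 129.2 → r_n = 129.2 kN.
R_n = 1 × 110.7 + 3 × 129.2 = 498.2 kN.
Allowable strength R_n/Ω = 498.2 / 2 = 249 kN.

249 kN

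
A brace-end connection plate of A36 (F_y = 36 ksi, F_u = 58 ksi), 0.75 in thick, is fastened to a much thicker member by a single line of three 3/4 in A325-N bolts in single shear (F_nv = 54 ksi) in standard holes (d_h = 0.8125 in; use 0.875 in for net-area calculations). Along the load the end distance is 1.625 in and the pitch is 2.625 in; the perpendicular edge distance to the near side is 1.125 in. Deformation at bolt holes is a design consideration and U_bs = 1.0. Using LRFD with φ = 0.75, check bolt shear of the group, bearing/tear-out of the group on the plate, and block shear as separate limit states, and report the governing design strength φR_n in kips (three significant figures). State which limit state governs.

Bolt shear: A_b = π·0.75²/4 = 0.4418 in²; R_n = 54 × 0.4418 × 3 × 1 = 71.57 kips → 0.75 × 71.57 = 53.7 kips.
Bearing: edge l_c = 1.219, r_n = 63.62 kips; interior l_c = 1.812, r_n = 78.3 kips; R_n = 63.62 + 2·78.3 = 220.2 kips → 165 kips.
Block shear: A_gv = 5.156, A_nv = 3.516, A_nt = 0.5156 in²; R_n = min(0.6F_uA_nv, 0.6F_yA_gv) + U_bs·F_u·A_nt = 141.3 kips → 106 kips.
Bolt shear governs: 53.7 kips.

53.7 kips (bolt shear governs)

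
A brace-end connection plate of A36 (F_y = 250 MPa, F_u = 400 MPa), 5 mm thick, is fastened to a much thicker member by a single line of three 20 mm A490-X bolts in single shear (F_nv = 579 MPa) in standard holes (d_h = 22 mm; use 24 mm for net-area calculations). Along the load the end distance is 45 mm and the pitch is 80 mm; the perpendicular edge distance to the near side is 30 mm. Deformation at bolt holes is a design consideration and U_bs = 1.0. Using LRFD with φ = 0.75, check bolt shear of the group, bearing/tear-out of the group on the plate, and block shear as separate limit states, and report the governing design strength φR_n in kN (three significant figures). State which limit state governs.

Bolt shear: A_b = π·20²/4 = 314.2 mm²; R_n = 579 × 314.2 × 3 × 1 / 1000 = 545.7 kN → 0.75 × 545.7 = 409 kN.
Bearing: edge l_c = 34, r_n = 81.6 kN; interior l_c = 58, r_n = 96 kN; R_n = 81.6 + 2·96 = 273.6 kN → 205 kN.
Block shear: A_gv = 1025, A_nv = 725, A_nt = 90 mm²; R_n = min(0.6F_uA_nv, 0.6F_yA_gv) + U_bs·F_u·A_nt = 189.8 kN → 142 kN.
Block shear governs: 142 kN.

142 kN (block shear governs)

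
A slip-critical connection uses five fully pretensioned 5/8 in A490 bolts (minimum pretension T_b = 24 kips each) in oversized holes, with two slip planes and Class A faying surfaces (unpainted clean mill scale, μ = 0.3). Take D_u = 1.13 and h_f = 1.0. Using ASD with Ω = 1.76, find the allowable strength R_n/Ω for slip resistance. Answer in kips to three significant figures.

R_n = μ · D_u · h_f · T_b · n_s · n_b = 0.3 × 1.13 × 1.0 × 24 × 2 × 5 = 81.36 kips.
Allowable strength R_n/Ω = 81.36 / 1.76 = 46.2 kips.

46.2 kips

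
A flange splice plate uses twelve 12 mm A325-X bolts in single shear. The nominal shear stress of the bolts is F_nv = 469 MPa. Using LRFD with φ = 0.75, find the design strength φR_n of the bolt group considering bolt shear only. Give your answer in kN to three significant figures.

477 kN

A_b = π × 12² / 4 = 113.1 mm².
R_n = F_nv · A_b · n · n_s = 469 × 113.1 × 12 × 1 / 1000 = 636.5 kN.
Design strength φR_n = 0.75 × 636.5 = 477 kN.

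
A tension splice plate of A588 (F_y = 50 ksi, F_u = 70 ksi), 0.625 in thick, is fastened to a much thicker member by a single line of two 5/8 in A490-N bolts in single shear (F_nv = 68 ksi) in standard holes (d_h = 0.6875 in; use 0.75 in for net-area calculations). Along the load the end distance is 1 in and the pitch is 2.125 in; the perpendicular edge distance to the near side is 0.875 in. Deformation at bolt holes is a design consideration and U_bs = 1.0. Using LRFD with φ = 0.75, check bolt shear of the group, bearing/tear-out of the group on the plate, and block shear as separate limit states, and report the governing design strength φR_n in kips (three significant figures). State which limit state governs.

31.3 kips (bolt shear governs)

Bolt shear: A_b = π·0.625²/4 = 0.3068 in²; R_n = 68 × 0.3068 × 2 × 1 = 41.72 kips → 0.75 × 41.72 = 31.3 kips.
Bearing: edge l_c = 0.6562, r_n = 34.45 kips; interior l_c = 1.438, r_n = 65.62 kips; R_n = 34.45 + 1·65.62 = 100.1 kips → 75.1 kips.
Block shear: A_gv = 1.953, A_nv = 1.25, A_nt = 0.3125 in²; R_n = min(0.6F_uA_nv, 0.6F_yA_gv) + U_bs·F_u·A_nt = 74.38 kips → 55.8 kips.
Bolt shear governs: 31.3 kips.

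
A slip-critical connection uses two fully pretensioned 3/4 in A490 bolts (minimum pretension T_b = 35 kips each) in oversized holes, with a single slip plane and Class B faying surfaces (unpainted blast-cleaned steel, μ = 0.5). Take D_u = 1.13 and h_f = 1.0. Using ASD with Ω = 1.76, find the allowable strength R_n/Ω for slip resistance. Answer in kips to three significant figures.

R_n = μ · D_u · h_f · T_b · n_s · n_b = 0.5 × 1.13 × 1.0 × 35 × 1 × 2 = 39.55 kips.
Allowable strength R_n/Ω = 39.55 / 1.76 = 22.5 kips.

22.5 kips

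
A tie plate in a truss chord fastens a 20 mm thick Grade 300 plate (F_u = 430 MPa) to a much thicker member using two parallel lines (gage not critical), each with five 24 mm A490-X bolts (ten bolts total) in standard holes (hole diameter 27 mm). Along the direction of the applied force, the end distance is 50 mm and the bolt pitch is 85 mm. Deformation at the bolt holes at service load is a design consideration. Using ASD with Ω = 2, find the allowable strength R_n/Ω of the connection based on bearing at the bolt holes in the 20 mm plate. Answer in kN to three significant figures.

Per bolt r_n = 1.2 l_c t F_u ≤ 2.4 d t F_u; upper limit = 2.4 × 24 × 20 × 430 / 1000 = 495.4 kN.
Edge bolt: l_c = 50 − 27/2 = 36.5 mm → 1.2 × 36.5 × 20 × 430 / 1000 = 376.7 → r_n = 376.7 kN.
Interior bolts: l_c = 85 − 27 = 58 mm → 1.2 × 58 × 20 × 430 / 1000 = 598.6 → r_n = 495.4 kN.
R_n = 2 × 376.7 + 8 × 495.4 = 4716 kN.
Allowable strength R_n/Ω = 4716 / 2 = 2360 kN.

2360 kN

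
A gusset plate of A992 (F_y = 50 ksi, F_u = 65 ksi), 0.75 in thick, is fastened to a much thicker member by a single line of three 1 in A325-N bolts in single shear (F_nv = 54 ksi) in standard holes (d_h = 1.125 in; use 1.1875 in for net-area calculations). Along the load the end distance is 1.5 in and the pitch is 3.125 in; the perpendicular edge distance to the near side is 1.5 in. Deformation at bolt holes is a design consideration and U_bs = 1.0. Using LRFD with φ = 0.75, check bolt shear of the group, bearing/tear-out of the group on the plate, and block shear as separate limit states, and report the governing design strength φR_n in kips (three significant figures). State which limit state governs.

Bolt shear: A_b = π·1²/4 = 0.7854 in²; R_n = 54 × 0.7854 × 3 × 1 = 127.2 kips → 0.75 × 127.2 = 95.4 kips.
Bearing: edge l_c = 0.9375, r_n = 54.84 kips; interior l_c = 2, r_n = 117 kips; R_n = 54.84 + 2·117 = 288.8 kips → 217 kips.
Block shear: A_gv = 5.812, A_nv = 3.586, A_nt = 0.6797 in²; R_n = min(0.6F_uA_nv, 0.6F_yA_gv) + U_bs·F_u·A_nt = 184 kips → 138 kips.
Bolt shear governs: 95.4 kips.

95.4 kips (bolt shear governs)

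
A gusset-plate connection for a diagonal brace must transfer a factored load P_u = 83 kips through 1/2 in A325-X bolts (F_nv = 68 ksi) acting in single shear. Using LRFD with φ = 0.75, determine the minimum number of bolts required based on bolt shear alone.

A_b = π·0.5²/4 = 0.1963 in².
Per-bolt design strength φR_n = 0.75 × 68 × 0.1963 × 1 = 10.01 kips.
n ≥ 83 / 10.01 = 8.289 → use 9 bolts.

9 bolts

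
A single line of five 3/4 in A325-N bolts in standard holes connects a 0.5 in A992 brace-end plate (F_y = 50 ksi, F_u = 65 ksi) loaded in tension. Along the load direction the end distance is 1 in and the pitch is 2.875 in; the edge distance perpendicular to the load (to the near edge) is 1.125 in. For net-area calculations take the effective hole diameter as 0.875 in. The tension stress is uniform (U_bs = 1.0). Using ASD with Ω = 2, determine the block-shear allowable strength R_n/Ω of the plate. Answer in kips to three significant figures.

94.7 kips

Shear plane L_v = 1 + 4·2.875 = 12.5 in; A_gv = 12.5 × 0.5 = 6.25 in².
A_nv = (12.5 − 4.5·0.875) × 0.5 = 4.281 in².
A_nt = (1.125 − 0.5·0.875) × 0.5 = 0.3438 in².
0.6 F_u A_nv = 167 kips; 0.6 F_y A_gv = 187.5 kips → shear rupture governs the shear term.
R_n = 167 + 1.0 × 65 × 0.3438 = 189.3 kips.
Allowable strength R_n/Ω = 189.3 / 2 = 94.7 kips.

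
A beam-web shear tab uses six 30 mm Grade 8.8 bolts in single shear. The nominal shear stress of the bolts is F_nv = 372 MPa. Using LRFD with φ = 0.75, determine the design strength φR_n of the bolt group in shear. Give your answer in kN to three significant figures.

A_b = π × 30² / 4 = 706.9 mm².
R_n = F_nv · A_b · n · n_s = 372 × 706.9 × 6 × 1 / 1000 = 1578 kN.
Design strength φR_n = 0.75 × 1578 = 1180 kN.

1180 kN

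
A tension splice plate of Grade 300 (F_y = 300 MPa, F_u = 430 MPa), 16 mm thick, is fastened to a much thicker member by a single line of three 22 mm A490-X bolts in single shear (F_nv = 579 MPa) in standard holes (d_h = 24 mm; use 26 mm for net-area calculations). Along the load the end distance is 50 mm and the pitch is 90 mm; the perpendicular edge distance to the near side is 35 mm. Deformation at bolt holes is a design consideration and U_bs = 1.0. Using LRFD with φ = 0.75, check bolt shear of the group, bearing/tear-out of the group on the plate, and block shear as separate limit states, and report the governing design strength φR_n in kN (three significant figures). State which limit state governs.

Bolt shear: A_b = π·22²/4 = 380.1 mm²; R_n = 579 × 380.1 × 3 × 1 / 1000 = 660.3 kN → 0.75 × 660.3 = 495 kN.
Bearing: edge l_c = 38, r_n = 313.7 kN; interior l_c = 66, r_n = 363.3 kN; R_n = 313.7 + 2·363.3 = 1040 kN → 780 kN.
Block shear: A_gv = 3680, A_nv = 2640, A_nt = 352 mm²; R_n = min(0.6F_uA_nv, 0.6F_yA_gv) + U_bs·F_u·A_nt = 813.8 kN → 610 kN.
Bolt shear governs: 495 kN.

495 kN (bolt shear governs)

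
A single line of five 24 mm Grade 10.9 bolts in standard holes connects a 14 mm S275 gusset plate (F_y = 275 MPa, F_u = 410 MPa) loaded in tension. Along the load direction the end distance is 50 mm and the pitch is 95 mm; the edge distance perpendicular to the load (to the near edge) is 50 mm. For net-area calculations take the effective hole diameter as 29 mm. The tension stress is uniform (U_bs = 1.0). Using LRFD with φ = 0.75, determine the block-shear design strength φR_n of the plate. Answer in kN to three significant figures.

898 kN

Shear plane L_v = 50 + 4·95 = 430 mm; A_gv = 430 × 14 = 6020 mm².
A_nv = (430 − 4.5·29) × 14 = 4193 mm².
A_nt = (50 − 0.5·29) × 14 = 497 mm².
0.6 F_u A_nv = 1031 kN; 0.6 F_y A_gv = 993.3 kN → shear yielding governs the shear term.
R_n = 993.3 + 1.0 × 410 × 497 / 1000 = 1197 kN.
Design strength φR_n = 0.75 × 1197 = 898 kN.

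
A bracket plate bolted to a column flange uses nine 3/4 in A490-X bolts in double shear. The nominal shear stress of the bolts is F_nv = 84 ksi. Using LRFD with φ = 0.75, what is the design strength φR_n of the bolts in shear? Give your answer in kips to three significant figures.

501 kips

A_b = π × 0.75² / 4 = 0.4418 in².
R_n = F_nv · A_b · n · n_s = 84 × 0.4418 × 9 × 2 = 668 kips.
Design strength φR_n = 0.75 × 668 = 501 kips.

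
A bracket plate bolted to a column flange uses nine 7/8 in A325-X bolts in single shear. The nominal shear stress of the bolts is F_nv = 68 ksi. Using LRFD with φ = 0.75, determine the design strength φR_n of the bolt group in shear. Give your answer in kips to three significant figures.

A_b = π × 0.875² / 4 = 0.6013 in².
R_n = F_nv · A_b · n · n_s = 68 × 0.6013 × 9 × 1 = 368 kips.
Design strength φR_n = 0.75 × 368 = 276 kips.

276 kips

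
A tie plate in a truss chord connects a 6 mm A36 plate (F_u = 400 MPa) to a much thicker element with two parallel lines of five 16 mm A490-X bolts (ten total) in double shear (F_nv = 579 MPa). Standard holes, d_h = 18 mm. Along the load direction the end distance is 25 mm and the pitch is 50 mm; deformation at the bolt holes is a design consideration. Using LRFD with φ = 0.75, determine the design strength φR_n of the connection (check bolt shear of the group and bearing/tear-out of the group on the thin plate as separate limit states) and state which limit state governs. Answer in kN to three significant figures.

622 kN (bearing governs)

Bolt shear: A_b = π·16²/4 = 201.1 mm²; R_n = 579 × 201.1 × 10 × 2 / 1000 = 2328 kN → 0.75 × 2328 = 1750 kN.
Bearing (1.2 l_c t F_u ≤ 2.4 d t F_u): upper limit = 2.4·16·6·400 / 1000 = 92.16 kN.
  Edge l_c = 25 − 18/2 = 16 → r_n = 46.08 kN; interior l_c = 50 − 18 = 32 → r_n = 92.16 kN.
  R_n,bearing = 2·46.08 + 8·92.16 = 829.4 kN → 0.75 × 829.4 = 622 kN.
Bearing governs: 622 kN.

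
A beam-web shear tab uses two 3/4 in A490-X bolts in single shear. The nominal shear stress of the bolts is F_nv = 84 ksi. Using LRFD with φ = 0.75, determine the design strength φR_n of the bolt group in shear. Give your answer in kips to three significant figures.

55.7 kips

A_b = π × 0.75² / 4 = 0.4418 in².
R_n = F_nv · A_b · n · n_s = 84 × 0.4418 × 2 × 1 = 74.22 kips.
Design strength φR_n = 0.75 × 74.22 = 55.7 kips.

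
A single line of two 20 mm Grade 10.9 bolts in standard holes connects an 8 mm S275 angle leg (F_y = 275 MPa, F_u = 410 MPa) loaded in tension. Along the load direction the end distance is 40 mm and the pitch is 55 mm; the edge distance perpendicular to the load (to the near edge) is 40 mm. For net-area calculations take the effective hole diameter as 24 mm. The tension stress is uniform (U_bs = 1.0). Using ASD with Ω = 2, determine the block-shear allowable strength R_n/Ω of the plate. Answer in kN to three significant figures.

Shear plane L_v = 40 + 1·55 = 95 mm; A_gv = 95 × 8 = 760 mm².
A_nv = (95 − 1.5·24) × 8 = 472 mm².
A_nt = (40 − 0.5·24) × 8 = 224 mm².
0.6 F_u A_nv = 116.1 kN; 0.6 F_y A_gv = 125.4 kN → shear rupture governs the shear term.
R_n = 116.1 + 1.0 × 410 × 224 / 1000 = 208 kN.
Allowable strength R_n/Ω = 208 / 2 = 104 kN.

104 kN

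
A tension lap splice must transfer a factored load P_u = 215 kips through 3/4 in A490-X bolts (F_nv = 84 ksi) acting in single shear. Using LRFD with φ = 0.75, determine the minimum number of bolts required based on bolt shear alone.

A_b = π·0.75²/4 = 0.4418 in².
Per-bolt design strength φR_n = 0.75 × 84 × 0.4418 × 1 = 27.83 kips.
n ≥ 215 / 27.83 = 7.725 → use 8 bolts.

8 bolts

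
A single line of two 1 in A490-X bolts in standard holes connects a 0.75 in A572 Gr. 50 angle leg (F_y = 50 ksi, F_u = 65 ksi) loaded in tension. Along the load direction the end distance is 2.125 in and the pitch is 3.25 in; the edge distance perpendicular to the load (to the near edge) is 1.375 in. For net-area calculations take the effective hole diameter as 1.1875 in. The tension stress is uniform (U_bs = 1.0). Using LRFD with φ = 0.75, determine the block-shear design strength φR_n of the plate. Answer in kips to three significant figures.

Shear plane L_v = 2.125 + 1·3.25 = 5.375 in; A_gv = 5.375 × 0.75 = 4.031 in².
A_nv = (5.375 − 1.5·1.1875) × 0.75 = 2.695 in².
A_nt = (1.375 − 0.5·1.1875) × 0.75 = 0.5859 in².
0.6 F_u A_nv = 105.1 kips; 0.6 F_y A_gv = 120.9 kips → shear rupture governs the shear term.
R_n = 105.1 + 1.0 × 65 × 0.5859 = 143.2 kips.
Design strength φR_n = 0.75 × 143.2 = 107 kips.

107 kips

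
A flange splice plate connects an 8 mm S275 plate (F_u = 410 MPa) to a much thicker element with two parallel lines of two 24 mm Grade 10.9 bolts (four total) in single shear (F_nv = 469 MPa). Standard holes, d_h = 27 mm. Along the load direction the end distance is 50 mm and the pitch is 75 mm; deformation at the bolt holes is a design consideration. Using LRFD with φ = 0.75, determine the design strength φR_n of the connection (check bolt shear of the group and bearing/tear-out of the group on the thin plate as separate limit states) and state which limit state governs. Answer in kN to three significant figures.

Bolt shear: A_b = π·24²/4 = 452.4 mm²; R_n = 469 × 452.4 × 4 × 1 / 1000 = 848.7 kN → 0.75 × 848.7 = 637 kN.
Bearing (1.2 l_c t F_u ≤ 2.4 d t F_u): upper limit = 2.4·24·8·410 / 1000 = 188.9 kN.
  Edge l_c = 50 − 27/2 = 36.5 → r_n = 143.7 kN; interior l_c = 75 − 27 = 48 → r_n = 188.9 kN.
  R_n,bearing = 2·143.7 + 2·188.9 = 665.2 kN → 0.75 × 665.2 = 499 kN.
Bearing governs: 499 kN.

499 kN (bearing governs)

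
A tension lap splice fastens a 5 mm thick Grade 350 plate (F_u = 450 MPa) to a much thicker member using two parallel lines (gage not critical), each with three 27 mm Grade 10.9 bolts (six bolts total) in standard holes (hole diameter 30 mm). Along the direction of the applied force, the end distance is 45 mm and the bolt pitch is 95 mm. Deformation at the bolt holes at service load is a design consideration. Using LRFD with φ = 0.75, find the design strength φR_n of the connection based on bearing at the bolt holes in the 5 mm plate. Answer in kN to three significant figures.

Per bolt r_n = 1.2 l_c t F_u ≤ 2.4 d t F_u; upper limit = 2.4 × 27 × 5 × 450 / 1000 = 145.8 kN.
Edge bolt: l_c = 45 − 30/2 = 30 mm → 1.2 × 30 × 5 × 450 / 1000 = 81 → r_n = 81 kN.
Interior bolts: l_c = 95 − 30 = 65 mm → 1.2 × 65 × 5 × 450 / 1000 = 175.5 → r_n = 145.8 kN.
R_n = 2 × 81 + 4 × 145.8 = 745.2 kN.
Design strength φR_n = 0.75 × 745.2 = 559 kN.

559 kN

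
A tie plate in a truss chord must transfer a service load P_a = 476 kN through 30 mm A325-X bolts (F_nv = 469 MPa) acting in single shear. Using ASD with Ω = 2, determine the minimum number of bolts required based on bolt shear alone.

3 bolts

A_b = π·30²/4 = 706.9 mm².
Per-bolt allowable strength R_n/Ω = 469 × 706.9 × 1 / 1000 / 2 = 165.8 kN.
n ≥ 476 / 165.8 = 2.872 → use 3 bolts.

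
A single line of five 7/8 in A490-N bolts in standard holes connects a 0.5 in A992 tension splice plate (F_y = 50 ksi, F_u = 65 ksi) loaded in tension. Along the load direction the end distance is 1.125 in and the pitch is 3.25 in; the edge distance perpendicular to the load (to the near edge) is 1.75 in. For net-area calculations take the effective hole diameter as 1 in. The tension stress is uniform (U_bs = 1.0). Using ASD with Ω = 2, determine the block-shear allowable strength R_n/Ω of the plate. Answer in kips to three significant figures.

Shear plane L_v = 1.125 + 4·3.25 = 14.12 in; A_gv = 14.12 × 0.5 = 7.062 in².
A_nv = (14.12 − 4.5·1) × 0.5 = 4.812 in².
A_nt = (1.75 − 0.5·1) × 0.5 = 0.625 in².
0.6 F_u A_nv = 187.7 kips; 0.6 F_y A_gv = 211.9 kips → shear rupture governs the shear term.
R_n = 187.7 + 1.0 × 65 × 0.625 = 228.3 kips.
Allowable strength R_n/Ω = 228.3 / 2 = 114 kips.

114 kips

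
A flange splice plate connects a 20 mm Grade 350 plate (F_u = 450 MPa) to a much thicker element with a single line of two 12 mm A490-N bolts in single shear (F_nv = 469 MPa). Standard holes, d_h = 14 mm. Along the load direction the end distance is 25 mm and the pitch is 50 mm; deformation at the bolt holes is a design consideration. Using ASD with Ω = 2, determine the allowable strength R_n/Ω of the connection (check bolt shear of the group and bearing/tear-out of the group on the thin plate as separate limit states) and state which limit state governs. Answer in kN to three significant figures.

Bolt shear: A_b = π·12²/4 = 113.1 mm²; R_n = 469 × 113.1 × 2 × 1 / 1000 = 106.1 kN → 106.1 / 2 = 53 kN.
Bearing (1.2 l_c t F_u ≤ 2.4 d t F_u): upper limit = 2.4·12·20·450 / 1000 = 259.2 kN.
  Edge l_c = 25 − 14/2 = 18 → r_n = 194.4 kN; interior l_c = 50 − 14 = 36 → r_n = 259.2 kN.
  R_n,bearing = 1·194.4 + 1·259.2 = 453.6 kN → 453.6 / 2 = 227 kN.
Bolt shear governs: 53 kN.

53 kN (bolt shear governs)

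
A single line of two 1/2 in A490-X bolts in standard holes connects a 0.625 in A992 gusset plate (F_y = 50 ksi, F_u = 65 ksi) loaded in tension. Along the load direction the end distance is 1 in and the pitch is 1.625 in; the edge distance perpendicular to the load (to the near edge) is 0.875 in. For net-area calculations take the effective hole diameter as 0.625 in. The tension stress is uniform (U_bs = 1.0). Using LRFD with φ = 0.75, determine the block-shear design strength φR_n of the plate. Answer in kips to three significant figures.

Shear plane L_v = 1 + 1·1.625 = 2.625 in; A_gv = 2.625 × 0.625 = 1.641 in².
A_nv = (2.625 − 1.5·0.625) × 0.625 = 1.055 in².
A_nt = (0.875 − 0.5·0.625) × 0.625 = 0.3516 in².
0.6 F_u A_nv = 41.13 kips; 0.6 F_y A_gv = 49.22 kips → shear rupture governs the shear term.
R_n = 41.13 + 1.0 × 65 × 0.3516 = 63.98 kips.
Design strength φR_n = 0.75 × 63.98 = 48 kips.

48 kips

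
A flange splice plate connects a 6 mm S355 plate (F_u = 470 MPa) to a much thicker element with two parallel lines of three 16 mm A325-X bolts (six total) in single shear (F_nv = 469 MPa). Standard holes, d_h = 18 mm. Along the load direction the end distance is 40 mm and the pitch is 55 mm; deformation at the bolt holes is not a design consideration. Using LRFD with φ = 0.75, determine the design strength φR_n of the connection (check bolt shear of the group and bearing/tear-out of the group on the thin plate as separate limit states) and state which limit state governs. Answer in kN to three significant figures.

Bolt shear: A_b = π·16²/4 = 201.1 mm²; R_n = 469 × 201.1 × 6 × 1 / 1000 = 565.8 kN → 0.75 × 565.8 = 424 kN.
Bearing (1.5 l_c t F_u ≤ 3.0 d t F_u): upper limit = 3.0·16·6·470 / 1000 = 135.4 kN.
  Edge l_c = 40 − 18/2 = 31 → r_n = 131.1 kN; interior l_c = 55 − 18 = 37 → r_n = 135.4 kN.
  R_n,bearing = 2·131.1 + 4·135.4 = 803.7 kN → 0.75 × 803.7 = 603 kN.
Bolt shear governs: 424 kN.

424 kN (bolt shear governs)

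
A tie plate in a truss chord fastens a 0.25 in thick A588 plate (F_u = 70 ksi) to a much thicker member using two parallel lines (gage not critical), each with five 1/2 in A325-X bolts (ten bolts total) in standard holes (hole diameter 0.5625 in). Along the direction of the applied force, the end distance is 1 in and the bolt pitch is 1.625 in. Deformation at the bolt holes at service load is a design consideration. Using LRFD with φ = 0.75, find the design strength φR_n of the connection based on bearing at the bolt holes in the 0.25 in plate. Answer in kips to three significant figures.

Per bolt r_n = 1.2 l_c t F_u ≤ 2.4 d t F_u; upper limit = 2.4 × 0.5 × 0.25 × 70 = 21 kips.
Edge bolt: l_c = 1 − 0.5625/2 = 0.7188 in → 1.2 × 0.7188 × 0.25 × 70 = 15.09 → r_n = 15.09 kips.
Interior bolts: l_c = 1.625 − 0.5625 = 1.062 in → 1.2 × 1.062 × 0.25 × 70 = 22.31 → r_n = 21 kips.
R_n = 2 × 15.09 + 8 × 21 = 198.2 kips.
Design strength φR_n = 0.75 × 198.2 = 149 kips.

149 kips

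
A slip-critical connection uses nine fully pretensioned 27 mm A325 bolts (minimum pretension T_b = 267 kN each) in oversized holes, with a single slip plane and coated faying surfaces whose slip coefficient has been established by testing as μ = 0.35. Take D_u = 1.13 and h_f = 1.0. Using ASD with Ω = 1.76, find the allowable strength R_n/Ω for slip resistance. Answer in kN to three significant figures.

R_n = μ · D_u · h_f · T_b · n_s · n_b = 0.35 × 1.13 × 1.0 × 267 × 1 × 9 = 950.4 kN.
Allowable strength R_n/Ω = 950.4 / 1.76 = 540 kN.

540 kN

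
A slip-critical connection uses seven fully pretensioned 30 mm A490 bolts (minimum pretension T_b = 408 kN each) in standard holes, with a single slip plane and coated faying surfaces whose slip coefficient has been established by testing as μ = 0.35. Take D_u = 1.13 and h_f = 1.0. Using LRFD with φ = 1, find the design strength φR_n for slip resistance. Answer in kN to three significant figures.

1130 kN

R_n = μ · D_u · h_f · T_b · n_s · n_b = 0.35 × 1.13 × 1.0 × 408 × 1 × 7 = 1130 kN.
Design strength φR_n = 1 × 1130 = 1130 kN.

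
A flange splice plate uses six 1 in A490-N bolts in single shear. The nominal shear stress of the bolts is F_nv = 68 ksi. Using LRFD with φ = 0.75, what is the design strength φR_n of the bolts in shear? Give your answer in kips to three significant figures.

240 kips

A_b = π × 1² / 4 = 0.7854 in².
R_n = F_nv · A_b · n · n_s = 68 × 0.7854 × 6 × 1 = 320.4 kips.
Design strength φR_n = 0.75 × 320.4 = 240 kips.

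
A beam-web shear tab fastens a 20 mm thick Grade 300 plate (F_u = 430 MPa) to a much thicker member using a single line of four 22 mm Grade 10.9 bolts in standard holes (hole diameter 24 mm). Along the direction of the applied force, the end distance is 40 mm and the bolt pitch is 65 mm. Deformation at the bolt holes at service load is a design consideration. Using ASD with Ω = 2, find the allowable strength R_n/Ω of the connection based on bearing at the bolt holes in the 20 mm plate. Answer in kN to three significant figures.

Per bolt r_n = 1.2 l_c t F_u ≤ 2.4 d t F_u; upper limit = 2.4 × 22 × 20 × 430 / 1000 = 454.1 kN.
Edge bolt: l_c = 40 − 24/2 = 28 mm → 1.2 × 28 × 20 × 430 / 1000 = 289 → r_n = 289 kN.
Interior bolts: l_c = 65 − 24 = 41 mm → 1.2 × 41 × 20 × 430 / 1000 = 423.1 → r_n = 423.1 kN.
R_n = 1 × 289 + 3 × 423.1 = 1558 kN.
Allowable strength R_n/Ω = 1558 / 2 = 779 kN.

779 kN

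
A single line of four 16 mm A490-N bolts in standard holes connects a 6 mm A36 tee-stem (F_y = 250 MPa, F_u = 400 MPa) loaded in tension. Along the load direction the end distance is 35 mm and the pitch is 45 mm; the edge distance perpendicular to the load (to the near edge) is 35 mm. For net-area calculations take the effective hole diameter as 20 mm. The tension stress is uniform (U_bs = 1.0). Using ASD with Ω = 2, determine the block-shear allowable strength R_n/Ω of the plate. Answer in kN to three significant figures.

Shear plane L_v = 35 + 3·45 = 170 mm; A_gv = 170 × 6 = 1020 mm².
A_nv = (170 − 3.5·20) × 6 = 600 mm².
A_nt = (35 − 0.5·20) × 6 = 150 mm².
0.6 F_u A_nv = 144 kN; 0.6 F_y A_gv = 153 kN → shear rupture governs the shear term.
R_n = 144 + 1.0 × 400 × 150 / 1000 = 204 kN.
Allowable strength R_n/Ω = 204 / 2 = 102 kN.

102 kN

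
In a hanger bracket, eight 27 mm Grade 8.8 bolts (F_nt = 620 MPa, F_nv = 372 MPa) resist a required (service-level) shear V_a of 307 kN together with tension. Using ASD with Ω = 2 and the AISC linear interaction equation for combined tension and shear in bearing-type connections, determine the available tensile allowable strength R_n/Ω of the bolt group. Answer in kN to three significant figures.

A_b = π·27²/4 = 572.6 mm²; f_rv = 307 × 1000 / (8 × 572.6) = 67.02 MPa.
F'_nt = 1.3 F_nt − (Ω F_nt / F_nv) f_rv = 1.3·620 − (2·620/372)·67.02 = 582.6 MPa, capped at F_nt → F'_nt = 582.6 MPa.
R_n = F'_nt · A_b · n = 582.6 × 572.6 × 8 / 1000 = 2669 kN.
Allowable strength R_n/Ω = 2669 / 2 = 1330 kN.

1330 kN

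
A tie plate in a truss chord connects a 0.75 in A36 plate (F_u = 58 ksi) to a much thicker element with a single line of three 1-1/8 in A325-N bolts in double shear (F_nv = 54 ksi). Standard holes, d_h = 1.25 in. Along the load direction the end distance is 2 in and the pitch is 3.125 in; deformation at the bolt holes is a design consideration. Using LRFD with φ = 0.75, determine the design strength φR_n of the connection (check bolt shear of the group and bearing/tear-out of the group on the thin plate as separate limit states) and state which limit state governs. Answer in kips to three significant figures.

201 kips (bearing governs)

Bolt shear: A_b = π·1.125²/4 = 0.994 in²; R_n = 54 × 0.994 × 3 × 2 = 322.1 kips → 0.75 × 322.1 = 242 kips.
Bearing (1.2 l_c t F_u ≤ 2.4 d t F_u): upper limit = 2.4·1.125·0.75·58 = 117.4 kips.
  Edge l_c = 2 − 1.25/2 = 1.375 → r_n = 71.77 kips; interior l_c = 3.125 − 1.25 = 1.875 → r_n = 97.88 kips.
  R_n,bearing = 1·71.77 + 2·97.88 = 267.5 kips → 0.75 × 267.5 = 201 kips.
Bearing governs: 201 kips.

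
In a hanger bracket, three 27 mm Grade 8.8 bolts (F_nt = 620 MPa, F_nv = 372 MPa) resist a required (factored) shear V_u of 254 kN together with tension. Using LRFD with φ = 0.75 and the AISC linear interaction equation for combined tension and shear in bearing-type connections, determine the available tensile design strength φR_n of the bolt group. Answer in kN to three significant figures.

615 kN

A_b = π·27²/4 = 572.6 mm²; f_rv = 254 × 1000 / (3 × 572.6) = 147.9 MPa.
F'_nt = 1.3 F_nt − (F_nt / φF_nv) f_rv = 1.3·620 − (620/(0.75·372))·147.9 = 477.4 MPa, capped at F_nt → F'_nt = 477.4 MPa.
R_n = F'_nt · A_b · n = 477.4 × 572.6 × 3 / 1000 = 820 kN.
Design strength φR_n = 0.75 × 820 = 615 kN.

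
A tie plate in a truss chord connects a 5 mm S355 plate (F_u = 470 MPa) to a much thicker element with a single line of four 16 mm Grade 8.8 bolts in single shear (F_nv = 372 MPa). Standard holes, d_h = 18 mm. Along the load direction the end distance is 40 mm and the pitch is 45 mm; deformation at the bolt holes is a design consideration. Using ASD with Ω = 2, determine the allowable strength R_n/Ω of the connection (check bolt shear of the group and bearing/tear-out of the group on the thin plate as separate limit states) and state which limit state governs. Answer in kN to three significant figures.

150 kN (bolt shear governs)

Bolt shear: A_b = π·16²/4 = 201.1 mm²; R_n = 372 × 201.1 × 4 × 1 / 1000 = 299.2 kN → 299.2 / 2 = 150 kN.
Bearing (1.2 l_c t F_u ≤ 2.4 d t F_u): upper limit = 2.4·16·5·470 / 1000 = 90.24 kN.
  Edge l_c = 40 − 18/2 = 31 → r_n = 87.42 kN; interior l_c = 45 − 18 = 27 → r_n = 76.14 kN.
  R_n,bearing = 1·87.42 + 3·76.14 = 315.8 kN → 315.8 / 2 = 158 kN.
Bolt shear governs: 150 kN.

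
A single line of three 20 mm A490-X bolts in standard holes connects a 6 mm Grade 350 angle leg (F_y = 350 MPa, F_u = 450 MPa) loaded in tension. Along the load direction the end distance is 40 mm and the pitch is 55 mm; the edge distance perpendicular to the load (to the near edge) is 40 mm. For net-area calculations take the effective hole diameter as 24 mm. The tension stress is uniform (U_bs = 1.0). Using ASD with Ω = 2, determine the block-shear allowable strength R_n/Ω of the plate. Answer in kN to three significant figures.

111 kN

Shear plane L_v = 40 + 2·55 = 150 mm; A_gv = 150 × 6 = 900 mm².
A_nv = (150 − 2.5·24) × 6 = 540 mm².
A_nt = (40 − 0.5·24) × 6 = 168 mm².
0.6 F_u A_nv = 145.8 kN; 0.6 F_y A_gv = 189 kN → shear rupture governs the shear term.
R_n = 145.8 + 1.0 × 450 × 168 / 1000 = 221.4 kN.
Allowable strength R_n/Ω = 221.4 / 2 = 111 kN.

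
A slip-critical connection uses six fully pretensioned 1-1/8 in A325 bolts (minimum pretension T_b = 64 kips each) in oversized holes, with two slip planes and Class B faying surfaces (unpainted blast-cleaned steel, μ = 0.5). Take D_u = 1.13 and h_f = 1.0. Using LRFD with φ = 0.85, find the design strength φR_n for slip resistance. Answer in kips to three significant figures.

R_n = μ · D_u · h_f · T_b · n_s · n_b = 0.5 × 1.13 × 1.0 × 64 × 2 × 6 = 433.9 kips.
Design strength φR_n = 0.85 × 433.9 = 369 kips.

369 kips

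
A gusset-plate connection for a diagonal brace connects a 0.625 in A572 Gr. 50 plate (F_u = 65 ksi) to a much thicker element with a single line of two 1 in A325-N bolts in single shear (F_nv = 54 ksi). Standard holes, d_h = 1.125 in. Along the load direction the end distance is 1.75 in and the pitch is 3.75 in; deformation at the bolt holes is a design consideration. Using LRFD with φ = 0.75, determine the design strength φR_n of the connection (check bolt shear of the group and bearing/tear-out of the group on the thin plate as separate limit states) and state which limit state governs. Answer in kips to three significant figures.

Bolt shear: A_b = π·1²/4 = 0.7854 in²; R_n = 54 × 0.7854 × 2 × 1 = 84.82 kips → 0.75 × 84.82 = 63.6 kips.
Bearing (1.2 l_c t F_u ≤ 2.4 d t F_u): upper limit = 2.4·1·0.625·65 = 97.5 kips.
  Edge l_c = 1.75 − 1.125/2 = 1.188 → r_n = 57.89 kips; interior l_c = 3.75 − 1.125 = 2.625 → r_n = 97.5 kips.
  R_n,bearing = 1·57.89 + 1·97.5 = 155.4 kips → 0.75 × 155.4 = 117 kips.
Bolt shear governs: 63.6 kips.

63.6 kips (bolt shear governs)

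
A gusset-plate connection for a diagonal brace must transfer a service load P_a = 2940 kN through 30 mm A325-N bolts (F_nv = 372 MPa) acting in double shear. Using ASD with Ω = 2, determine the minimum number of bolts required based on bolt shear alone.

12 bolts

A_b = π·30²/4 = 706.9 mm².
Per-bolt allowable strength R_n/Ω = 372 × 706.9 × 2 / 1000 / 2 = 263 kN.
n ≥ 2940 / 263 = 11.18 → use 12 bolts.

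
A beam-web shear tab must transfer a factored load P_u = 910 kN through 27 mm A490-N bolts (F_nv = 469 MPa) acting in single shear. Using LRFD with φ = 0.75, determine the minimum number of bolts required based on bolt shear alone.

A_b = π·27²/4 = 572.6 mm².
Per-bolt design strength φR_n = 0.75 × 469 × 572.6 × 1 / 1000 = 201.4 kN.
n ≥ 910 / 201.4 = 4.518 → use 5 bolts.

5 bolts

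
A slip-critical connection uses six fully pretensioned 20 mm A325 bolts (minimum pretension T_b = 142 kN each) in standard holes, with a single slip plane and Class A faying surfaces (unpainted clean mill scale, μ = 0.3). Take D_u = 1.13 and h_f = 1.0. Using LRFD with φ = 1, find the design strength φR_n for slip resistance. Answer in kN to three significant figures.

R_n = μ · D_u · h_f · T_b · n_s · n_b = 0.3 × 1.13 × 1.0 × 142 × 1 × 6 = 288.8 kN.
Design strength φR_n = 1 × 288.8 = 289 kN.

289 kN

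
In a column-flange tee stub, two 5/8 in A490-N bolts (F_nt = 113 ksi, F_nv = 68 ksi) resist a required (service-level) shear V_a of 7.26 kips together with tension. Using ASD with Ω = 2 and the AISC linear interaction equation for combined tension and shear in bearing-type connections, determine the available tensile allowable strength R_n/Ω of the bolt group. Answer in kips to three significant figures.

33 kips

A_b = π·0.625²/4 = 0.3068 in²; f_rv = 7.26 / (2 × 0.3068) = 11.83 ksi.
F'_nt = 1.3 F_nt − (Ω F_nt / F_nv) f_rv = 1.3·113 − (2·113/68)·11.83 = 107.6 ksi, capped at F_nt → F'_nt = 107.6 ksi.
R_n = F'_nt · A_b · n = 107.6 × 0.3068 × 2 = 66.01 kips.
Allowable strength R_n/Ω = 66.01 / 2 = 33 kips.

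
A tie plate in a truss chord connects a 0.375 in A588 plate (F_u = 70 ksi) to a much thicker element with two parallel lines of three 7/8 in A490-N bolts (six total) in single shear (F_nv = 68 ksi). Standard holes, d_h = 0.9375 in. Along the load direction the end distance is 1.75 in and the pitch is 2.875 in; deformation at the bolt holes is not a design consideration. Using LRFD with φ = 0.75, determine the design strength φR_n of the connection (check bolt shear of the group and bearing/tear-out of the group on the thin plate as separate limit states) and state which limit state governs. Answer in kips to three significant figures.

Bolt shear: A_b = π·0.875²/4 = 0.6013 in²; R_n = 68 × 0.6013 × 6 × 1 = 245.3 kips → 0.75 × 245.3 = 184 kips.
Bearing (1.5 l_c t F_u ≤ 3.0 d t F_u): upper limit = 3.0·0.875·0.375·70 = 68.91 kips.
  Edge l_c = 1.75 − 0.9375/2 = 1.281 → r_n = 50.45 kips; interior l_c = 2.875 − 0.9375 = 1.938 → r_n = 68.91 kips.
  R_n,bearing = 2·50.45 + 4·68.91 = 376.5 kips → 0.75 × 376.5 = 282 kips.
Bolt shear governs: 184 kips.

184 kips (bolt shear governs)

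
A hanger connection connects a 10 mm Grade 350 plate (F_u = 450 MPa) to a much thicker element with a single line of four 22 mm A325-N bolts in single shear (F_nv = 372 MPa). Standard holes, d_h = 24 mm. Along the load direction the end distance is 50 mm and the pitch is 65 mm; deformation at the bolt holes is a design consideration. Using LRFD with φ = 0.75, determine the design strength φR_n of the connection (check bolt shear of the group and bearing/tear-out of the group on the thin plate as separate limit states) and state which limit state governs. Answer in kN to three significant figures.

Bolt shear: A_b = π·22²/4 = 380.1 mm²; R_n = 372 × 380.1 × 4 × 1 / 1000 = 565.6 kN → 0.75 × 565.6 = 424 kN.
Bearing (1.2 l_c t F_u ≤ 2.4 d t F_u): upper limit = 2.4·22·10·450 / 1000 = 237.6 kN.
  Edge l_c = 50 − 24/2 = 38 → r_n = 205.2 kN; interior l_c = 65 − 24 = 41 → r_n = 221.4 kN.
  R_n,bearing = 1·205.2 + 3·221.4 = 869.4 kN → 0.75 × 869.4 = 652 kN.
Bolt shear governs: 424 kN.

424 kN (bolt shear governs)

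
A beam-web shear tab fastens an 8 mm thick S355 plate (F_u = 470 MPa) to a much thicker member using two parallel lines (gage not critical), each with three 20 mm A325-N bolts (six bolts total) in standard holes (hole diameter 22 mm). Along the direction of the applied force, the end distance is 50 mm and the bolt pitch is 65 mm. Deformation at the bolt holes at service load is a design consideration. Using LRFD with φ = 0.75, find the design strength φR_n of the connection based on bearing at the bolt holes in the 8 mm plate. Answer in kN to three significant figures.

805 kN

Per bolt r_n = 1.2 l_c t F_u ≤ 2.4 d t F_u; upper limit = 2.4 × 20 × 8 × 470 / 1000 = 180.5 kN.
Edge bolt: l_c = 50 − 22/2 = 39 mm → 1.2 × 39 × 8 × 470 / 1000 = 176 → r_n = 176 kN.
Interior bolts: l_c = 65 − 22 = 43 mm → 1.2 × 43 × 8 × 470 / 1000 = 194 → r_n = 180.5 kN.
R_n = 2 × 176 + 4 × 180.5 = 1074 kN.
Design strength φR_n = 0.75 × 1074 = 805 kN.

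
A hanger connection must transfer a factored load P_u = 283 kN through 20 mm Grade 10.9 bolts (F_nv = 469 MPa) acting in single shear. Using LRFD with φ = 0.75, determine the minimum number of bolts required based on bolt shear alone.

A_b = π·20²/4 = 314.2 mm².
Per-bolt design strength φR_n = 0.75 × 469 × 314.2 × 1 / 1000 = 110.5 kN.
n ≥ 283 / 110.5 = 2.561 → use 3 bolts.

3 bolts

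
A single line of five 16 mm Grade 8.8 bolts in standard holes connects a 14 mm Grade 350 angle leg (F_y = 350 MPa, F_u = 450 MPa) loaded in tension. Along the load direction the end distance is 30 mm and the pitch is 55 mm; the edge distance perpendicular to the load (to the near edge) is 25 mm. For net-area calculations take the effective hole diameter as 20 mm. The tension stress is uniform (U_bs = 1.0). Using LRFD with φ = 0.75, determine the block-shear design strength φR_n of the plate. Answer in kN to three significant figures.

524 kN

Shear plane L_v = 30 + 4·55 = 250 mm; A_gv = 250 × 14 = 3500 mm².
A_nv = (250 − 4.5·20) × 14 = 2240 mm².
A_nt = (25 − 0.5·20) × 14 = 210 mm².
0.6 F_u A_nv = 604.8 kN; 0.6 F_y A_gv = 735 kN → shear rupture governs the shear term.
R_n = 604.8 + 1.0 × 450 × 210 / 1000 = 699.3 kN.
Design strength φR_n = 0.75 × 699.3 = 524 kN.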